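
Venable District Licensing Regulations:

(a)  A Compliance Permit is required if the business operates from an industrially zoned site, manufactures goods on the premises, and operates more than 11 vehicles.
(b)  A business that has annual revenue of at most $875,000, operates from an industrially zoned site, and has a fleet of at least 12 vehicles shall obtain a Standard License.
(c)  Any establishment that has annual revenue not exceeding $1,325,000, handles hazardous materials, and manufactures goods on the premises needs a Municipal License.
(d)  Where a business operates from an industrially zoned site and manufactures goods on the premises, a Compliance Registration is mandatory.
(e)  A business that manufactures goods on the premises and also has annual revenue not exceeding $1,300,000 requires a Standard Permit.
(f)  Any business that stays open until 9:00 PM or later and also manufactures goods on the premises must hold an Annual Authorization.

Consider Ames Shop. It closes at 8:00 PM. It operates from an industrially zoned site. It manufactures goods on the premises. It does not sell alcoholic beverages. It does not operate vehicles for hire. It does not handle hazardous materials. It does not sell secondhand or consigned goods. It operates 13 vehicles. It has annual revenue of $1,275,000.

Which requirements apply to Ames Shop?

(a) operates from an industrially zoned site; manufactures goods on the premises; vehicles 13 > 11 → Compliance Permit required.
(b) revenue $1,275,000 > $875,000; operates from an industrially zoned site; vehicles 13 ≥ 12 → Standard License not required.
(c) revenue $1,275,000 ≤ $1,325,000; does not handle hazardous materials; manufactures goods on the premises → Municipal License not required.
(d) operates from an industrially zoned site; manufactures goods on the premises → Compliance Registration required.
(e) manufactures goods on the premises; revenue $1,275,000 ≤ $1,300,000 → Standard Permit required.
(f) closes 8:00 PM, at/before 9:00 PM; manufactures goods on the premises → Annual Authorization not required.

Compliance Permit, Compliance Registration, Standard Permit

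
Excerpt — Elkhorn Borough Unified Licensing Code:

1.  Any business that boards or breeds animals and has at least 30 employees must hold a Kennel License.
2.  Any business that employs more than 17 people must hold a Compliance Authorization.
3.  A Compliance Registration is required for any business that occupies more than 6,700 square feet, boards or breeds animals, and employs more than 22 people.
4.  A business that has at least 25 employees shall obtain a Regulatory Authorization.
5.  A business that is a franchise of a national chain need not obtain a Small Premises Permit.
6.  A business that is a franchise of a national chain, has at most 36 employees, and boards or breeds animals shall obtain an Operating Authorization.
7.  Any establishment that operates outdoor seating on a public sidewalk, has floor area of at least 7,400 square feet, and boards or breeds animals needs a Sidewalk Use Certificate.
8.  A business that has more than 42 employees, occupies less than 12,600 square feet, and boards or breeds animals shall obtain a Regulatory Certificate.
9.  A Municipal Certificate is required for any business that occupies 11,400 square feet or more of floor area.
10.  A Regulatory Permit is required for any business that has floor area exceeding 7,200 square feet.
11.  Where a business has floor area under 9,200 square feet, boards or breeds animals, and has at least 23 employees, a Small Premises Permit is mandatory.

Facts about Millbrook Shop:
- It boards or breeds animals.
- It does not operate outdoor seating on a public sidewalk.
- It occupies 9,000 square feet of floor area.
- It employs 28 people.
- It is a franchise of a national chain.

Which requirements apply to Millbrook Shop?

Compliance Authorization, Compliance Registration, Operating Authorization, Regulatory Authorization, Regulatory Permit

1. boards or breeds animals; employees 28 < 30 → Kennel License not required.
2. employees 28 > 17 → Compliance Authorization required.
3. floor area 9,000 square feet > 6,700 square feet; boards or breeds animals; employees 28 > 22 → Compliance Registration required.
4. employees 28 ≥ 25 → Regulatory Authorization required.
5. is a franchise of a national chain → exempt from Small Premises Permit.
6. is a franchise of a national chain; employees 28 ≤ 36; boards or breeds animals → Operating Authorization required.
7. does not operate outdoor seating on a public sidewalk; floor area 9,000 square feet ≥ 7,400 square feet; boards or breeds animals → Sidewalk Use Certificate not required.
8. employees 28 ≤ 42; floor area 9,000 square feet < 12,600 square feet; boards or breeds animals → Regulatory Certificate not required.
9. floor area 9,000 square feet < 11,400 square feet → Municipal Certificate not required.
10. floor area 9,000 square feet > 7,200 square feet → Regulatory Permit required.
11. floor area 9,000 square feet < 9,200 square feet; boards or breeds animals; employees 28 ≥ 23 → Small Premises Permit required.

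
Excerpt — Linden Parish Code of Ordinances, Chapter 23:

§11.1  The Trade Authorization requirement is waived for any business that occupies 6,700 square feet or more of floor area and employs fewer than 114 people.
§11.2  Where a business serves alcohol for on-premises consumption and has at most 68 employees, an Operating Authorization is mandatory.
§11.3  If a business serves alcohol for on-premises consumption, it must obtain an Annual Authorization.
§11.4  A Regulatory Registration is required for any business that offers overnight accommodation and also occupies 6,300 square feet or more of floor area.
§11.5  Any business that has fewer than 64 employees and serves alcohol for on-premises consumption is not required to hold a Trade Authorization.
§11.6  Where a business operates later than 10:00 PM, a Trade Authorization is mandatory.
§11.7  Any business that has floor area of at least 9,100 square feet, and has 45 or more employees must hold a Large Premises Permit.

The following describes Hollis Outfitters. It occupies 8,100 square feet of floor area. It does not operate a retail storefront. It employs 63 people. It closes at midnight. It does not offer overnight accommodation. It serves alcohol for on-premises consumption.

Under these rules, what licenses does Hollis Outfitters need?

Annual Authorization, Operating Authorization

§11.1 floor area 8,100 square feet ≥ 6,700 square feet; employees 63 < 114 → exempt from Trade Authorization.
§11.2 serves alcohol for on-premises consumption; employees 63 ≤ 68 → Operating Authorization required.
§11.3 serves alcohol for on-premises consumption → Annual Authorization required.
§11.4 does not offer overnight accommodation; floor area 8,100 square feet ≥ 6,300 square feet → Regulatory Registration not required.
§11.5 employees 63 < 64; serves alcohol for on-premises consumption → exempt from Trade Authorization.
§11.6 closes midnight, after 10:00 PM → Trade Authorization required.
§11.7 floor area 8,100 square feet < 9,100 square feet; employees 63 ≥ 45 → Large Premises Permit not required.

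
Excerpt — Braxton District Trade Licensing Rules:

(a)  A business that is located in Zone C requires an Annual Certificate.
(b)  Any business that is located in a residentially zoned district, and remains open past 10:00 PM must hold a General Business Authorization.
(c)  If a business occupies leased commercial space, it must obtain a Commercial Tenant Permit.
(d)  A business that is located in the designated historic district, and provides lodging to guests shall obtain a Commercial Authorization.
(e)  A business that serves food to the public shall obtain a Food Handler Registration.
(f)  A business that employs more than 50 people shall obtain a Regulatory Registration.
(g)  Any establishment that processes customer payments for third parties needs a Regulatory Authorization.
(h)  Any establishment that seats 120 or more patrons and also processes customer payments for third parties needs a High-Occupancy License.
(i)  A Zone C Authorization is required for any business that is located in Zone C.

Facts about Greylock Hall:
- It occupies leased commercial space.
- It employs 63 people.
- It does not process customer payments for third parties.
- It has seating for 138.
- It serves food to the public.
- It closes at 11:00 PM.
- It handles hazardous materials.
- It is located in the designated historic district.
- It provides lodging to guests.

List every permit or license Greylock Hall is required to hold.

(a) is located in the designated historic district (not: is located in Zone C) → Annual Certificate not required.
(b) is located in the designated historic district (not: is located in a residentially zoned district); closes 11:00 PM, after 10:00 PM → General Business Authorization not required.
(c) occupies leased commercial space → Commercial Tenant Permit required.
(d) is located in the designated historic district; provides lodging to guests → Commercial Authorization required.
(e) serves food to the public → Food Handler Registration required.
(f) employees 63 > 50 → Regulatory Registration required.
(g) does not process customer payments for third parties → Regulatory Authorization not required.
(h) seating 138 ≥ 120; does not process customer payments for third parties → High-Occupancy License not required.
(i) is located in the designated historic district (not: is located in Zone C) → Zone C Authorization not required.

Commercial Authorization, Commercial Tenant Permit, Food Handler Registration, Regulatory Registration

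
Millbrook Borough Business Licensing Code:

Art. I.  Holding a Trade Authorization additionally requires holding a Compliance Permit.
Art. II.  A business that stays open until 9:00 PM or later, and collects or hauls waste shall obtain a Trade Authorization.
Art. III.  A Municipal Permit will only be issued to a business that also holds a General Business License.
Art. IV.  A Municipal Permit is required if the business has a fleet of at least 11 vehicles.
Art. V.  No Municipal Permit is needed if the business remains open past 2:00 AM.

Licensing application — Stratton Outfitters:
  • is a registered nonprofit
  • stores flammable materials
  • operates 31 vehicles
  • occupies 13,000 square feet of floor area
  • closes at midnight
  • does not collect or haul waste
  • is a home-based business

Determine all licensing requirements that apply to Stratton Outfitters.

Art. I. Trade Authorization is not required → no effect.
Art. II. closes midnight, after 9:00 PM; does not collect or haul waste → Trade Authorization not required.
Art. III. Municipal Permit is required → General Business License also required.
Art. IV. vehicles 31 ≥ 11 → Municipal Permit required.
Art. V. closes midnight, at/before 2:00 AM → Municipal Permit exemption does not apply.

General Business License, Municipal Permit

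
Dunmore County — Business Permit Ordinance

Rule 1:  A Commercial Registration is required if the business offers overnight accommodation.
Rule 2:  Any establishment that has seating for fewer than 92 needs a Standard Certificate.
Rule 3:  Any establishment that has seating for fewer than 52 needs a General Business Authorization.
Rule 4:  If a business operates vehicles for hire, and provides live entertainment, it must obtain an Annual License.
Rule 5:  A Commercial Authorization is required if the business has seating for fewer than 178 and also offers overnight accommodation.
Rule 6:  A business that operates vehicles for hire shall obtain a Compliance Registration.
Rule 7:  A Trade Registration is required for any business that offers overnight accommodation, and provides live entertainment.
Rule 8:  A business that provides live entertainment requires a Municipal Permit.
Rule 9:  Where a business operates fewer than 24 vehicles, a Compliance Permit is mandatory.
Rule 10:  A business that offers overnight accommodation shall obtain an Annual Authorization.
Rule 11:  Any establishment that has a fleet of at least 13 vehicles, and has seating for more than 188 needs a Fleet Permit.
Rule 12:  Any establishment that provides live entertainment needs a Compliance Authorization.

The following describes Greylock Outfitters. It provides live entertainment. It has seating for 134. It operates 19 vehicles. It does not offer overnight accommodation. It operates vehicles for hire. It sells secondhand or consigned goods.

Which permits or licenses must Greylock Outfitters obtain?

Rule 1: does not offer overnight accommodation → Commercial Registration not required.
Rule 2: seating 134 ≥ 92 → Standard Certificate not required.
Rule 3: seating 134 ≥ 52 → General Business Authorization not required.
Rule 4: operates vehicles for hire; provides live entertainment → Annual License required.
Rule 5: seating 134 < 178; does not offer overnight accommodation → Commercial Authorization not required.
Rule 6: operates vehicles for hire → Compliance Registration required.
Rule 7: does not offer overnight accommodation; provides live entertainment → Trade Registration not required.
Rule 8: provides live entertainment → Municipal Permit required.
Rule 9: vehicles 19 < 24 → Compliance Permit required.
Rule 10: does not offer overnight accommodation → Annual Authorization not required.
Rule 11: vehicles 19 ≥ 13; seating 134 ≤ 188 → Fleet Permit not required.
Rule 12: provides live entertainment → Compliance Authorization required.

Annual License, Compliance Authorization, Compliance Permit, Compliance Registration, Municipal Permit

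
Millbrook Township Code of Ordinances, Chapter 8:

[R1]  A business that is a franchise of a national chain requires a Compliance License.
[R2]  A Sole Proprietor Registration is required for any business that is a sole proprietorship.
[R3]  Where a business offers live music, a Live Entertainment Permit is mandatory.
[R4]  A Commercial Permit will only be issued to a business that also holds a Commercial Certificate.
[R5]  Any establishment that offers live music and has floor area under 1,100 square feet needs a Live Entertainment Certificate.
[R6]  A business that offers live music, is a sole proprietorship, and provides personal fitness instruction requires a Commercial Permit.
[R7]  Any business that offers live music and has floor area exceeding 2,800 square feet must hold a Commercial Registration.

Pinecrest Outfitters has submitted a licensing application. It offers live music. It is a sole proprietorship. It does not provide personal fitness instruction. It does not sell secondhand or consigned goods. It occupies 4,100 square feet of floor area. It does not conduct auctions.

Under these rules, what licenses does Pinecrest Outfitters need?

Commercial Registration, Live Entertainment Permit, Sole Proprietor Registration

[R1] is a sole proprietorship (not: is a franchise of a national chain) → Compliance License not required.
[R2] is a sole proprietorship → Sole Proprietor Registration required.
[R3] offers live music → Live Entertainment Permit required.
[R4] Commercial Permit is not required → no effect.
[R5] offers live music; floor area 4,100 square feet ≥ 1,100 square feet → Live Entertainment Certificate not required.
[R6] offers live music; is a sole proprietorship; does not provide personal fitness instruction → Commercial Permit not required.
[R7] offers live music; floor area 4,100 square feet > 2,800 square feet → Commercial Registration required.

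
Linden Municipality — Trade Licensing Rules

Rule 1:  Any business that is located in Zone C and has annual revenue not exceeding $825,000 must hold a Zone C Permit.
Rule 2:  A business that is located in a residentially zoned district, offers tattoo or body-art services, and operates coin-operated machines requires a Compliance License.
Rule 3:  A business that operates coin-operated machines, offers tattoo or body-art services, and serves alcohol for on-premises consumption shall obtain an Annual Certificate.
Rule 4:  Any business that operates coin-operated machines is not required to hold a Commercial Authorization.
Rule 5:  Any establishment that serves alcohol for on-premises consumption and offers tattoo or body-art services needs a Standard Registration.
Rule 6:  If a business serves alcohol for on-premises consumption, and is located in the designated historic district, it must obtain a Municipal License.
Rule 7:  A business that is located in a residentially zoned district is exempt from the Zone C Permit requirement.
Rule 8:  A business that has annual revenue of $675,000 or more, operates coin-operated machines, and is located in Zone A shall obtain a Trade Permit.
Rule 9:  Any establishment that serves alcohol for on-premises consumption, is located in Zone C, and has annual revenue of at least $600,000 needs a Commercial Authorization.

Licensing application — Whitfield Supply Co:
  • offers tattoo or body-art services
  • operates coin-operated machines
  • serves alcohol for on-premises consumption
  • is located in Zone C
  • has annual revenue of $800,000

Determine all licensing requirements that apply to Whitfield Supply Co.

Rule 1: is located in Zone C; revenue $800,000 ≤ $825,000 → Zone C Permit required.
Rule 2: is located in Zone C (not: is located in a residentially zoned district); offers tattoo or body-art services; operates coin-operated machines → Compliance License not required.
Rule 3: operates coin-operated machines; offers tattoo or body-art services; serves alcohol for on-premises consumption → Annual Certificate required.
Rule 4: operates coin-operated machines → exempt from Commercial Authorization.
Rule 5: serves alcohol for on-premises consumption; offers tattoo or body-art services → Standard Registration required.
Rule 6: serves alcohol for on-premises consumption; is located in Zone C (not: is located in the designated historic district) → Municipal License not required.
Rule 7: is located in Zone C (not: is located in a residentially zoned district) → Zone C Permit exemption does not apply.
Rule 8: revenue $800,000 ≥ $675,000; operates coin-operated machines; is located in Zone C (not: is located in Zone A) → Trade Permit not required.
Rule 9: serves alcohol for on-premises consumption; is located in Zone C; revenue $800,000 ≥ $600,000 → Commercial Authorization required.

Annual Certificate, Standard Registration, Zone C Permit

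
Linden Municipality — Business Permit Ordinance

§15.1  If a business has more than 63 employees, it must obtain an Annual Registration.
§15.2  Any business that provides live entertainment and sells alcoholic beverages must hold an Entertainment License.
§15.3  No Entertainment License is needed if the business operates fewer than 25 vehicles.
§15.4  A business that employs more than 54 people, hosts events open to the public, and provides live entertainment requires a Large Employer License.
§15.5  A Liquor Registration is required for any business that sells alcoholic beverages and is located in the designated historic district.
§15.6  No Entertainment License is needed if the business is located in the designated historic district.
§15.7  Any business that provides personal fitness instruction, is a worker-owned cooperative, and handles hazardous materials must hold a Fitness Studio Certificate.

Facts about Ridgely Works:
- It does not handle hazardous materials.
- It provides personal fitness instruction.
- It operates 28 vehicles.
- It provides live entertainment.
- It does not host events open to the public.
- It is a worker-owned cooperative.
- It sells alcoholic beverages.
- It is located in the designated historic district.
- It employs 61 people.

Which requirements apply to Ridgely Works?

Liquor Registration

§15.1 employees 61 ≤ 63 → Annual Registration not required.
§15.2 provides live entertainment; sells alcoholic beverages → Entertainment License required.
§15.3 vehicles 28 ≥ 25 → Entertainment License exemption does not apply.
§15.4 employees 61 > 54; does not host events open to the public; provides live entertainment → Large Employer License not required.
§15.5 sells alcoholic beverages; is located in the designated historic district → Liquor Registration required.
§15.6 is located in the designated historic district → exempt from Entertainment License.
§15.7 provides personal fitness instruction; is a worker-owned cooperative; does not handle hazardous materials → Fitness Studio Certificate not required.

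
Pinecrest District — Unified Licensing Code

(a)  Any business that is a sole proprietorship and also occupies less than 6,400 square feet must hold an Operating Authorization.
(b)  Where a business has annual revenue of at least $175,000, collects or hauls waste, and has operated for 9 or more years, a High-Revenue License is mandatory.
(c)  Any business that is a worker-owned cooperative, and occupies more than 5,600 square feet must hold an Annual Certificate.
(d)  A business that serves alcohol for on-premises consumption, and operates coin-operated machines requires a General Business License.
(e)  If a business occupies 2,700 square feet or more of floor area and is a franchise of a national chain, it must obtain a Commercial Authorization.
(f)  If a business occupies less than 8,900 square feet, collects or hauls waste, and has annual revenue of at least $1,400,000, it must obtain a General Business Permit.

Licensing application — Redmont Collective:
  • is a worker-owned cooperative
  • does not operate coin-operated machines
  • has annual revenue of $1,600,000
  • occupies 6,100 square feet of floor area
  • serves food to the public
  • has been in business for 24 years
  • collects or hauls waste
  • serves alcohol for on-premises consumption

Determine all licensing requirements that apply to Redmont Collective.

Annual Certificate, General Business Permit, High-Revenue License

(a) is a worker-owned cooperative (not: is a sole proprietorship); floor area 6,100 square feet < 6,400 square feet → Operating Authorization not required.
(b) revenue $1,600,000 ≥ $175,000; collects or hauls waste; years in business 24 ≥ 9 → High-Revenue License required.
(c) is a worker-owned cooperative; floor area 6,100 square feet > 5,600 square feet → Annual Certificate required.
(d) serves alcohol for on-premises consumption; does not operate coin-operated machines → General Business License not required.
(e) floor area 6,100 square feet ≥ 2,700 square feet; is a worker-owned cooperative (not: is a franchise of a national chain) → Commercial Authorization not required.
(f) floor area 6,100 square feet < 8,900 square feet; collects or hauls waste; revenue $1,600,000 ≥ $1,400,000 → General Business Permit required.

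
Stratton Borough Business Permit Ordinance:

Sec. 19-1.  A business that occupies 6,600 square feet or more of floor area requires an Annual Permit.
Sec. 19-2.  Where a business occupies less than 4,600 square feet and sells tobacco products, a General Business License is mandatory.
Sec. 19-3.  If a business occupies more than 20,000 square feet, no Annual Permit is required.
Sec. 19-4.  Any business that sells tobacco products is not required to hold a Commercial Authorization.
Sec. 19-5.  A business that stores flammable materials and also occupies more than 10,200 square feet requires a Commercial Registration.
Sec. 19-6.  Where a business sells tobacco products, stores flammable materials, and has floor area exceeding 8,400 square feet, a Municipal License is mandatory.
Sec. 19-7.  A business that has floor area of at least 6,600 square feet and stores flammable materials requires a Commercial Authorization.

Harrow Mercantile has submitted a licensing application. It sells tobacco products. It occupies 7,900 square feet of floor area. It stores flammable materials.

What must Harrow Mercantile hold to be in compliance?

Sec. 19-1. floor area 7,900 square feet ≥ 6,600 square feet → Annual Permit required.
Sec. 19-2. floor area 7,900 square feet ≥ 4,600 square feet; sells tobacco products → General Business License not required.
Sec. 19-3. floor area 7,900 square feet ≤ 20,000 square feet → Annual Permit exemption does not apply.
Sec. 19-4. sells tobacco products → exempt from Commercial Authorization.
Sec. 19-5. stores flammable materials; floor area 7,900 square feet ≤ 10,200 square feet → Commercial Registration not required.
Sec. 19-6. sells tobacco products; stores flammable materials; floor area 7,900 square feet ≤ 8,400 square feet → Municipal License not required.
Sec. 19-7. floor area 7,900 square feet ≥ 6,600 square feet; stores flammable materials → Commercial Authorization required.

Annual Permit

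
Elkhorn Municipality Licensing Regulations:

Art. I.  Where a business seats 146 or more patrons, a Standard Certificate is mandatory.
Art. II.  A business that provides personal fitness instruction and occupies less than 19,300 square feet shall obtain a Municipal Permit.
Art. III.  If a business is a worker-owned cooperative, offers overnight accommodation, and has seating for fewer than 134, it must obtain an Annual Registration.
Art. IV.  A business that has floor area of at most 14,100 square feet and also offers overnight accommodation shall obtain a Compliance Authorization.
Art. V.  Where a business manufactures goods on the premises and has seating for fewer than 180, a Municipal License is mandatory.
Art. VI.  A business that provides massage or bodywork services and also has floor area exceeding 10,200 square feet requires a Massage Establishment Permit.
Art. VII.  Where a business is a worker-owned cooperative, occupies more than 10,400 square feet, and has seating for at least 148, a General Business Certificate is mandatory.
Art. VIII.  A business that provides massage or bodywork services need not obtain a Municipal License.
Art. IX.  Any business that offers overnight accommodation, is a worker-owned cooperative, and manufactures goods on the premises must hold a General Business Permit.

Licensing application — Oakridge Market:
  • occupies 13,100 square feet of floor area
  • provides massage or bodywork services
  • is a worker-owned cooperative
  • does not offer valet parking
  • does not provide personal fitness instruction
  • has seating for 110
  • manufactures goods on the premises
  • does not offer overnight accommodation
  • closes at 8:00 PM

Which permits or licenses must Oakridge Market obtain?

Art. I. seating 110 < 146 → Standard Certificate not required.
Art. II. does not provide personal fitness instruction; floor area 13,100 square feet < 19,300 square feet → Municipal Permit not required.
Art. III. is a worker-owned cooperative; does not offer overnight accommodation; seating 110 < 134 → Annual Registration not required.
Art. IV. floor area 13,100 square feet ≤ 14,100 square feet; does not offer overnight accommodation → Compliance Authorization not required.
Art. V. manufactures goods on the premises; seating 110 < 180 → Municipal License required.
Art. VI. provides massage or bodywork services; floor area 13,100 square feet > 10,200 square feet → Massage Establishment Permit required.
Art. VII. is a worker-owned cooperative; floor area 13,100 square feet > 10,400 square feet; seating 110 < 148 → General Business Certificate not required.
Art. VIII. provides massage or bodywork services → exempt from Municipal License.
Art. IX. does not offer overnight accommodation; is a worker-owned cooperative; manufactures goods on the premises → General Business Permit not required.

Massage Establishment Permit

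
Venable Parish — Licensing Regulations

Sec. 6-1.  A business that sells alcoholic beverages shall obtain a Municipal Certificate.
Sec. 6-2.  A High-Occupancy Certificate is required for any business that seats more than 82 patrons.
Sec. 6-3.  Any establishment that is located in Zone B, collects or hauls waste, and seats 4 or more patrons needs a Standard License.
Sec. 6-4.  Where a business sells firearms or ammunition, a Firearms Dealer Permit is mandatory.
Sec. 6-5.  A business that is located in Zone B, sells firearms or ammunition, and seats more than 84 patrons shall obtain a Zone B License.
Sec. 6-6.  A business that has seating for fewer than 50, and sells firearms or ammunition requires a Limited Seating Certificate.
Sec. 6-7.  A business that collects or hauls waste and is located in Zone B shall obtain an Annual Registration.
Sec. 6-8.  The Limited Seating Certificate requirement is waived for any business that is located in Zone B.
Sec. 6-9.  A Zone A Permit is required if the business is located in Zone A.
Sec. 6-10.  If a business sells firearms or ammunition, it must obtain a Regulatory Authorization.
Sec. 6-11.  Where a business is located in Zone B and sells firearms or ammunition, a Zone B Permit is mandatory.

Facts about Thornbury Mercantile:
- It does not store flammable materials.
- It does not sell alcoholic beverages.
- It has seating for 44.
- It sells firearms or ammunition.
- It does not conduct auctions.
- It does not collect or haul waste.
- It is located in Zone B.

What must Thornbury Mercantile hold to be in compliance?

Firearms Dealer Permit, Regulatory Authorization, Zone B Permit

Sec. 6-1. does not sell alcoholic beverages → Municipal Certificate not required.
Sec. 6-2. seating 44 ≤ 82 → High-Occupancy Certificate not required.
Sec. 6-3. is located in Zone B; does not collect or haul waste; seating 44 ≥ 4 → Standard License not required.
Sec. 6-4. sells firearms or ammunition → Firearms Dealer Permit required.
Sec. 6-5. is located in Zone B; sells firearms or ammunition; seating 44 ≤ 84 → Zone B License not required.
Sec. 6-6. seating 44 < 50; sells firearms or ammunition → Limited Seating Certificate required.
Sec. 6-7. does not collect or haul waste; is located in Zone B → Annual Registration not required.
Sec. 6-8. is located in Zone B → exempt from Limited Seating Certificate.
Sec. 6-9. is located in Zone B (not: is located in Zone A) → Zone A Permit not required.
Sec. 6-10. sells firearms or ammunition → Regulatory Authorization required.
Sec. 6-11. is located in Zone B; sells firearms or ammunition → Zone B Permit required.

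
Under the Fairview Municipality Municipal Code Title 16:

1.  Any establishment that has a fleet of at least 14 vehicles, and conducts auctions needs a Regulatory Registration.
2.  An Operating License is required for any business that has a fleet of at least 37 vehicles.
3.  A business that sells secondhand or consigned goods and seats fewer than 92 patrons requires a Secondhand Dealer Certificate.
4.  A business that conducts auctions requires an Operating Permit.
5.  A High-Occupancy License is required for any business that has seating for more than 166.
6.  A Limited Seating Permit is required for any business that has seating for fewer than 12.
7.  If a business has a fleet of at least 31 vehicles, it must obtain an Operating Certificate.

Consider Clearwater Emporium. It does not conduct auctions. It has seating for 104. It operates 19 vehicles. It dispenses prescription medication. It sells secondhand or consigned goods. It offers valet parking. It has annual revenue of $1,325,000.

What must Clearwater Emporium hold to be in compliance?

None

1. vehicles 19 ≥ 14; does not conduct auctions → Regulatory Registration not required.
2. vehicles 19 < 37 → Operating License not required.
3. sells secondhand or consigned goods; seating 104 ≥ 92 → Secondhand Dealer Certificate not required.
4. does not conduct auctions → Operating Permit not required.
5. seating 104 ≤ 166 → High-Occupancy License not required.
6. seating 104 ≥ 12 → Limited Seating Permit not required.
7. vehicles 19 < 31 → Operating Certificate not required.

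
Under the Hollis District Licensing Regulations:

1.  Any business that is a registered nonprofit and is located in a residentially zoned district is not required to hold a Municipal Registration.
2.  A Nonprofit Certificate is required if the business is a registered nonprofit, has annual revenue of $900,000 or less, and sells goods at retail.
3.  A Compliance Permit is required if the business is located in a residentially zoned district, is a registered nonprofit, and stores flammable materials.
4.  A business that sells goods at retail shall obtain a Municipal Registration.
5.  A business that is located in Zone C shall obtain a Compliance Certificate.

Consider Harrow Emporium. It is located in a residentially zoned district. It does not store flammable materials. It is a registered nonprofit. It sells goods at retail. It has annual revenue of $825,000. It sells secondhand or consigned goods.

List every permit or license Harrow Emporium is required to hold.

1. is a registered nonprofit; is located in a residentially zoned district → exempt from Municipal Registration.
2. is a registered nonprofit; revenue $825,000 ≤ $900,000; sells goods at retail → Nonprofit Certificate required.
3. is located in a residentially zoned district; is a registered nonprofit; does not store flammable materials → Compliance Permit not required.
4. sells goods at retail → Municipal Registration required.
5. is located in a residentially zoned district (not: is located in Zone C) → Compliance Certificate not required.

Nonprofit Certificate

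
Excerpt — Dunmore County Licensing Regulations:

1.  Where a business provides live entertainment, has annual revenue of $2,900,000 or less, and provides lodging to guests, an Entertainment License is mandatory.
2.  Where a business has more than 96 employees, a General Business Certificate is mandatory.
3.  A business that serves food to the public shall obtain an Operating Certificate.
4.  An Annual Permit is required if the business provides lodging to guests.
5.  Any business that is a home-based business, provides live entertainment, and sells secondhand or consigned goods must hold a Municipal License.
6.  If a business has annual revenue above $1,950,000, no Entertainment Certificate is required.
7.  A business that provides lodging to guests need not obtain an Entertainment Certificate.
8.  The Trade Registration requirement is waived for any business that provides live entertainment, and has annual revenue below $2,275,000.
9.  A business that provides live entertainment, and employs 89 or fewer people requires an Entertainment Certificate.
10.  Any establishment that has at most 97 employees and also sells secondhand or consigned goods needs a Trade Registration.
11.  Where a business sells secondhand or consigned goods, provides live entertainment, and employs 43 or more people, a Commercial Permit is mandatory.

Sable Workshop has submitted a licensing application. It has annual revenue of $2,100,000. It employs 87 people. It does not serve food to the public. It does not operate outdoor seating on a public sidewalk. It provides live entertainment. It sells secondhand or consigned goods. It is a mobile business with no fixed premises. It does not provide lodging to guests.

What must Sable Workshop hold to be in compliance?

Commercial Permit

1. provides live entertainment; revenue $2,100,000 ≤ $2,900,000; does not provide lodging to guests → Entertainment License not required.
2. employees 87 ≤ 96 → General Business Certificate not required.
3. does not serve food to the public → Operating Certificate not required.
4. does not provide lodging to guests → Annual Permit not required.
5. is a mobile business with no fixed premises (not: is a home-based business); provides live entertainment; sells secondhand or consigned goods → Municipal License not required.
6. revenue $2,100,000 > $1,950,000 → exempt from Entertainment Certificate.
7. does not provide lodging to guests → Entertainment Certificate exemption does not apply.
8. provides live entertainment; revenue $2,100,000 < $2,275,000 → exempt from Trade Registration.
9. provides live entertainment; employees 87 ≤ 89 → Entertainment Certificate required.
10. employees 87 ≤ 97; sells secondhand or consigned goods → Trade Registration required.
11. sells secondhand or consigned goods; provides live entertainment; employees 87 ≥ 43 → Commercial Permit required.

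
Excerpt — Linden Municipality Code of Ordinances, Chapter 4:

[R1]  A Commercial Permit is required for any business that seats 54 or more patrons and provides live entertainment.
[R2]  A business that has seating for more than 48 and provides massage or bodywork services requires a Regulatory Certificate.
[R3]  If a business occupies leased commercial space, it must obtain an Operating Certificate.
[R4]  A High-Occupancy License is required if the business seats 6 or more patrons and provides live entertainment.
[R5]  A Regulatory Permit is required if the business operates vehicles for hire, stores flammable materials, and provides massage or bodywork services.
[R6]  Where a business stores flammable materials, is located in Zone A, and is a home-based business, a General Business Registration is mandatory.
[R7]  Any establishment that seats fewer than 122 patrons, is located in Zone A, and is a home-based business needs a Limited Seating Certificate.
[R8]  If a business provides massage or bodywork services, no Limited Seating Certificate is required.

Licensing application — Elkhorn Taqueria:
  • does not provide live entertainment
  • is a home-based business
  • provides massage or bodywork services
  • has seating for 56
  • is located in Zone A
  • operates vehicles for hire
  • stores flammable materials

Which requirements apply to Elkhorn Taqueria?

[R1] seating 56 ≥ 54; does not provide live entertainment → Commercial Permit not required.
[R2] seating 56 > 48; provides massage or bodywork services → Regulatory Certificate required.
[R3] is a home-based business (not: occupies leased commercial space) → Operating Certificate not required.
[R4] seating 56 ≥ 6; does not provide live entertainment → High-Occupancy License not required.
[R5] operates vehicles for hire; stores flammable materials; provides massage or bodywork services → Regulatory Permit required.
[R6] stores flammable materials; is located in Zone A; is a home-based business → General Business Registration required.
[R7] seating 56 < 122; is located in Zone A; is a home-based business → Limited Seating Certificate required.
[R8] provides massage or bodywork services → exempt from Limited Seating Certificate.

General Business Registration, Regulatory Certificate, Regulatory Permit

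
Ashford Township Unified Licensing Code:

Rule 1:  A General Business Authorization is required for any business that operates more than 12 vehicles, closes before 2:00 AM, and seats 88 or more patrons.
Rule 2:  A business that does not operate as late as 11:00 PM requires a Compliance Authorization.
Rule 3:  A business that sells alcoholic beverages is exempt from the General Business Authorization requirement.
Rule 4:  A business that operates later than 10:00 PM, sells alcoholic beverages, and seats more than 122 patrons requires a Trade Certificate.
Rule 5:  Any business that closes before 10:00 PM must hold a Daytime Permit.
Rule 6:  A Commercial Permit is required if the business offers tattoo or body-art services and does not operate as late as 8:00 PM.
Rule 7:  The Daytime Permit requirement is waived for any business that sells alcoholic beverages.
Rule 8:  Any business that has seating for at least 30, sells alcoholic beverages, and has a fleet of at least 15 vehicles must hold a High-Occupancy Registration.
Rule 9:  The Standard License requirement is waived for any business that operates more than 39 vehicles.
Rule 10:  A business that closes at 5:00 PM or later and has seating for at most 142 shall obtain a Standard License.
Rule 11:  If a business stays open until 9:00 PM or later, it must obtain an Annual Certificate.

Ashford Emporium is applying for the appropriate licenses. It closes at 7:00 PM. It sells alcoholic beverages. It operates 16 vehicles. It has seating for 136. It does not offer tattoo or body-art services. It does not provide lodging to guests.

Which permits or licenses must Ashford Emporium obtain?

Compliance Authorization, High-Occupancy Registration, Standard License

Rule 1: vehicles 16 > 12; closes 7:00 PM, at/before 2:00 AM; seating 136 ≥ 88 → General Business Authorization required.
Rule 2: closes 7:00 PM, at/before 11:00 PM → Compliance Authorization required.
Rule 3: sells alcoholic beverages → exempt from General Business Authorization.
Rule 4: closes 7:00 PM, at/before 10:00 PM; sells alcoholic beverages; seating 136 > 122 → Trade Certificate not required.
Rule 5: closes 7:00 PM, at/before 10:00 PM → Daytime Permit required.
Rule 6: does not offer tattoo or body-art services; closes 7:00 PM, at/before 8:00 PM → Commercial Permit not required.
Rule 7: sells alcoholic beverages → exempt from Daytime Permit.
Rule 8: seating 136 ≥ 30; sells alcoholic beverages; vehicles 16 ≥ 15 → High-Occupancy Registration required.
Rule 9: vehicles 16 ≤ 39 → Standard License exemption does not apply.
Rule 10: closes 7:00 PM, after 5:00 PM; seating 136 ≤ 142 → Standard License required.
Rule 11: closes 7:00 PM, at/before 9:00 PM → Annual Certificate not required.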